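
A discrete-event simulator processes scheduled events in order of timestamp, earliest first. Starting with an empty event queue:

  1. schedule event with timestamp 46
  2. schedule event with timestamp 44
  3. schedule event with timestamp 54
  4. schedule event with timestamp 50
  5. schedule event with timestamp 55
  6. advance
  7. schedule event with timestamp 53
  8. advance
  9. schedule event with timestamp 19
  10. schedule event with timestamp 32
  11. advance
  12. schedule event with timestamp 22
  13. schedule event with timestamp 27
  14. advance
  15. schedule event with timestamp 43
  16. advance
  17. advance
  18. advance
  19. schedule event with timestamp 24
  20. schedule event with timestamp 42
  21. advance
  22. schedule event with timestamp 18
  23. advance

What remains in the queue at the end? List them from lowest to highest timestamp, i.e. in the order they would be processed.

insert 46 → {46}
insert 44 → {44, 46}
insert 54 → {44, 46, 54}
insert 50 → {44, 46, 50, 54}
insert 55 → {44, 46, 50, 54, 55}
advance → 44; now {46, 50, 54, 55}
insert 53 → {46, 50, 53, 54, 55}
advance → 46; now {50, 53, 54, 55}
insert 19 → {19, 50, 53, 54, 55}
insert 32 → {19, 32, 50, 53, 54, 55}
advance → 19; now {32, 50, 53, 54, 55}
insert 22 → {22, 32, 50, 53, 54, 55}
insert 27 → {22, 27, 32, 50, 53, 54, 55}
advance → 22; now {27, 32, 50, 53, 54, 55}
insert 43 → {27, 32, 43, 50, 53, 54, 55}
advance → 27; now {32, 43, 50, 53, 54, 55}
advance → 32; now {43, 50, 53, 54, 55}
advance → 43; now {50, 53, 54, 55}
insert 24 → {24, 50, 53, 54, 55}
insert 42 → {24, 42, 50, 53, 54, 55}
advance → 24; now {42, 50, 53, 54, 55}
insert 18 → {18, 42, 50, 53, 54, 55}
advance → 18; now {42, 50, 53, 54, 55}

42, 50, 53, 54, 55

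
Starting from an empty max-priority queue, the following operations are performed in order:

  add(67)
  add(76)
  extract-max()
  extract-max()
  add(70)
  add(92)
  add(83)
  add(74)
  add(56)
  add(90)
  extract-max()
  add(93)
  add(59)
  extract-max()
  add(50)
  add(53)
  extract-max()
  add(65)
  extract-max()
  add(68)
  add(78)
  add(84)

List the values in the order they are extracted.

[76, 67, 92, 93, 90, 83]

insert 67 → {67}
insert 76 → {76, 67}
extract-max → 76; now {67}
extract-max → 67; now {}
insert 70 → {70}
insert 92 → {92, 70}
insert 83 → {92, 83, 70}
insert 74 → {92, 83, 74, 70}
insert 56 → {92, 83, 74, 70, 56}
insert 90 → {92, 90, 83, 74, 70, 56}
extract-max → 92; now {90, 83, 74, 70, 56}
insert 93 → {93, 90, 83, 74, 70, 56}
insert 59 → {93, 90, 83, 74, 70, 59, 56}
extract-max → 93; now {90, 83, 74, 70, 59, 56}
insert 50 → {90, 83, 74, 70, 59, 56, 50}
insert 53 → {90, 83, 74, 70, 59, 56, 53, 50}
extract-max → 90; now {83, 74, 70, 59, 56, 53, 50}
insert 65 → {83, 74, 70, 65, 59, 56, 53, 50}
extract-max → 83; now {74, 70, 65, 59, 56, 53, 50}
insert 68 → {74, 70, 68, 65, 59, 56, 53, 50}
insert 78 → {78, 74, 70, 68, 65, 59, 56, 53, 50}
insert 84 → {84, 78, 74, 70, 68, 65, 59, 56, 53, 50}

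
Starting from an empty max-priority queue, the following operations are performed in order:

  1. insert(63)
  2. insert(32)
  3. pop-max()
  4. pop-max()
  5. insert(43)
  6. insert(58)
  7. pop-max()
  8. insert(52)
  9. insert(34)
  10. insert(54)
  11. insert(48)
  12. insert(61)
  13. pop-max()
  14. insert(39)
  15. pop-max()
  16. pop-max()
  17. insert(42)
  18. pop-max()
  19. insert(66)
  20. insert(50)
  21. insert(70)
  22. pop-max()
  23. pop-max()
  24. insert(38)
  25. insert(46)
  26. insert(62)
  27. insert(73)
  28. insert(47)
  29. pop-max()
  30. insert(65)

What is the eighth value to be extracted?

insert 63 → {63}
insert 32 → {63, 32}
pop-max → 63; now {32}
pop-max → 32; now {}
insert 43 → {43}
insert 58 → {58, 43}
pop-max → 58; now {43}
insert 52 → {52, 43}
insert 34 → {52, 43, 34}
insert 54 → {54, 52, 43, 34}
insert 48 → {54, 52, 48, 43, 34}
insert 61 → {61, 54, 52, 48, 43, 34}
pop-max → 61; now {54, 52, 48, 43, 34}
insert 39 → {54, 52, 48, 43, 39, 34}
pop-max → 54; now {52, 48, 43, 39, 34}
pop-max → 52; now {48, 43, 39, 34}
insert 42 → {48, 43, 42, 39, 34}
pop-max → 48; now {43, 42, 39, 34}
insert 66 → {66, 43, 42, 39, 34}
insert 50 → {66, 50, 43, 42, 39, 34}
insert 70 → {70, 66, 50, 43, 42, 39, 34}
pop-max → 70; now {66, 50, 43, 42, 39, 34}
pop-max → 66; now {50, 43, 42, 39, 34}
insert 38 → {50, 43, 42, 39, 38, 34}
insert 46 → {50, 46, 43, 42, 39, 38, 34}
insert 62 → {62, 50, 46, 43, 42, 39, 38, 34}
insert 73 → {73, 62, 50, 46, 43, 42, 39, 38, 34}
insert 47 → {73, 62, 50, 47, 46, 43, 42, 39, 38, 34}
pop-max → 73; now {62, 50, 47, 46, 43, 42, 39, 38, 34}
insert 65 → {65, 62, 50, 47, 46, 43, 42, 39, 38, 34}

70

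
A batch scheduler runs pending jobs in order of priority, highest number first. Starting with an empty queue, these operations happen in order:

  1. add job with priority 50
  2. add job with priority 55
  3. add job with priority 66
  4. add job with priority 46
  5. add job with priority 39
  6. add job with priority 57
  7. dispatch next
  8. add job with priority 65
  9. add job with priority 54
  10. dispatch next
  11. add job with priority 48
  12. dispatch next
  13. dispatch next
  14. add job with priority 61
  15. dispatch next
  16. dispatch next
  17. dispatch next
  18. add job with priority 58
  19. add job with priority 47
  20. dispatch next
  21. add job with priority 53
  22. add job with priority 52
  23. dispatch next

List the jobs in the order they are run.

insert 50 → {50}
insert 55 → {55, 50}
insert 66 → {66, 55, 50}
insert 46 → {66, 55, 50, 46}
insert 39 → {66, 55, 50, 46, 39}
insert 57 → {66, 57, 55, 50, 46, 39}
dispatch next → 66; now {57, 55, 50, 46, 39}
insert 65 → {65, 57, 55, 50, 46, 39}
insert 54 → {65, 57, 55, 54, 50, 46, 39}
dispatch next → 65; now {57, 55, 54, 50, 46, 39}
insert 48 → {57, 55, 54, 50, 48, 46, 39}
dispatch next → 57; now {55, 54, 50, 48, 46, 39}
dispatch next → 55; now {54, 50, 48, 46, 39}
insert 61 → {61, 54, 50, 48, 46, 39}
dispatch next → 61; now {54, 50, 48, 46, 39}
dispatch next → 54; now {50, 48, 46, 39}
dispatch next → 50; now {48, 46, 39}
insert 58 → {58, 48, 46, 39}
insert 47 → {58, 48, 47, 46, 39}
dispatch next → 58; now {48, 47, 46, 39}
insert 53 → {53, 48, 47, 46, 39}
insert 52 → {53, 52, 48, 47, 46, 39}
dispatch next → 53; now {52, 48, 47, 46, 39}

66 → 65 → 57 → 55 → 61 → 54 → 50 → 58 → 53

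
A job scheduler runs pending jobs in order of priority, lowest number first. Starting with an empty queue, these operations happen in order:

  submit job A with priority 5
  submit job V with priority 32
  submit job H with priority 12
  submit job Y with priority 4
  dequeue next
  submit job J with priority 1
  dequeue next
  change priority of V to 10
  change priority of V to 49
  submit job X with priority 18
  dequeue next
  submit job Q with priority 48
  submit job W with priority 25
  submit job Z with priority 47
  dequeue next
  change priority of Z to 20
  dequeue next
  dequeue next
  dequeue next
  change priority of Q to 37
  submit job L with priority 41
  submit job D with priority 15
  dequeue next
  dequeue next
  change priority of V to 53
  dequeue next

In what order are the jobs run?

[Y, J, A, H, X, Z, W, D, Q, L]

add A (priority 5) → {A:5}
add V (priority 32) → {A:5, V:32}
add H (priority 12) → {A:5, H:12, V:32}
add Y (priority 4) → {Y:4, A:5, H:12, V:32}
dequeue next → Y; now {A:5, H:12, V:32}
add J (priority 1) → {J:1, A:5, H:12, V:32}
dequeue next → J; now {A:5, H:12, V:32}
update V to priority 10 → {A:5, V:10, H:12}
update V to priority 49 → {A:5, H:12, V:49}
add X (priority 18) → {A:5, H:12, X:18, V:49}
dequeue next → A; now {H:12, X:18, V:49}
add Q (priority 48) → {H:12, X:18, Q:48, V:49}
add W (priority 25) → {H:12, X:18, W:25, Q:48, V:49}
add Z (priority 47) → {H:12, X:18, W:25, Z:47, Q:48, V:49}
dequeue next → H; now {X:18, W:25, Z:47, Q:48, V:49}
update Z to priority 20 → {X:18, Z:20, W:25, Q:48, V:49}
dequeue next → X; now {Z:20, W:25, Q:48, V:49}
dequeue next → Z; now {W:25, Q:48, V:49}
dequeue next → W; now {Q:48, V:49}
update Q to priority 37 → {Q:37, V:49}
add L (priority 41) → {Q:37, L:41, V:49}
add D (priority 15) → {D:15, Q:37, L:41, V:49}
dequeue next → D; now {Q:37, L:41, V:49}
dequeue next → Q; now {L:41, V:49}
update V to priority 53 → {L:41, V:53}
dequeue next → L; now {V:53}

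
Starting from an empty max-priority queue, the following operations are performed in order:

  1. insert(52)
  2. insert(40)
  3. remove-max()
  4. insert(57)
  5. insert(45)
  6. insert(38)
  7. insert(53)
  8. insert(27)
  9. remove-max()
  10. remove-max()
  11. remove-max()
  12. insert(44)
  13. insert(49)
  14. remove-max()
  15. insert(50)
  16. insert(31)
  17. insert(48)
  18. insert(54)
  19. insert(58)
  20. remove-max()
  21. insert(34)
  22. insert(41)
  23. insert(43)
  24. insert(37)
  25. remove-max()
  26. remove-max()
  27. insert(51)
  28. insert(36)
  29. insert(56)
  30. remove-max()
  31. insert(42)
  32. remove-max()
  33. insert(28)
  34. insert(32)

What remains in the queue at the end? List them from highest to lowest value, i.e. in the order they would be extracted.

insert 52 → {52}
insert 40 → {52, 40}
remove-max → 52; now {40}
insert 57 → {57, 40}
insert 45 → {57, 45, 40}
insert 38 → {57, 45, 40, 38}
insert 53 → {57, 53, 45, 40, 38}
insert 27 → {57, 53, 45, 40, 38, 27}
remove-max → 57; now {53, 45, 40, 38, 27}
remove-max → 53; now {45, 40, 38, 27}
remove-max → 45; now {40, 38, 27}
insert 44 → {44, 40, 38, 27}
insert 49 → {49, 44, 40, 38, 27}
remove-max → 49; now {44, 40, 38, 27}
insert 50 → {50, 44, 40, 38, 27}
insert 31 → {50, 44, 40, 38, 31, 27}
insert 48 → {50, 48, 44, 40, 38, 31, 27}
insert 54 → {54, 50, 48, 44, 40, 38, 31, 27}
insert 58 → {58, 54, 50, 48, 44, 40, 38, 31, 27}
remove-max → 58; now {54, 50, 48, 44, 40, 38, 31, 27}
insert 34 → {54, 50, 48, 44, 40, 38, 34, 31, 27}
insert 41 → {54, 50, 48, 44, 41, 40, 38, 34, 31, 27}
insert 43 → {54, 50, 48, 44, 43, 41, 40, 38, 34, 31, 27}
insert 37 → {54, 50, 48, 44, 43, 41, 40, 38, 37, 34, 31, 27}
remove-max → 54; now {50, 48, 44, 43, 41, 40, 38, 37, 34, 31, 27}
remove-max → 50; now {48, 44, 43, 41, 40, 38, 37, 34, 31, 27}
insert 51 → {51, 48, 44, 43, 41, 40, 38, 37, 34, 31, 27}
insert 36 → {51, 48, 44, 43, 41, 40, 38, 37, 36, 34, 31, 27}
insert 56 → {56, 51, 48, 44, 43, 41, 40, 38, 37, 36, 34, 31, 27}
remove-max → 56; now {51, 48, 44, 43, 41, 40, 38, 37, 36, 34, 31, 27}
insert 42 → {51, 48, 44, 43, 42, 41, 40, 38, 37, 36, 34, 31, 27}
remove-max → 51; now {48, 44, 43, 42, 41, 40, 38, 37, 36, 34, 31, 27}
insert 28 → {48, 44, 43, 42, 41, 40, 38, 37, 36, 34, 31, 28, 27}
insert 32 → {48, 44, 43, 42, 41, 40, 38, 37, 36, 34, 32, 31, 28, 27}

[48, 44, 43, 42, 41, 40, 38, 37, 36, 34, 32, 31, 28, 27]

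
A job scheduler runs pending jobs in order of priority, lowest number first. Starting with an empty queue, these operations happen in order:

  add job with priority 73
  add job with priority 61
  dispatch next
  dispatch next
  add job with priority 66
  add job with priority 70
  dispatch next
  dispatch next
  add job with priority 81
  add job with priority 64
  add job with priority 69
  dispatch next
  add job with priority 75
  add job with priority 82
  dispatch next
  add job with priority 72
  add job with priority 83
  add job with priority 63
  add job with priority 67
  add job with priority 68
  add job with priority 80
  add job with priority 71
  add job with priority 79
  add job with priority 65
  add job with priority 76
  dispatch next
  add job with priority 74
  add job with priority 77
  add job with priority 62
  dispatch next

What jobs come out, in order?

insert 73 → {73}
insert 61 → {61, 73}
dispatch next → 61; now {73}
dispatch next → 73; now {}
insert 66 → {66}
insert 70 → {66, 70}
dispatch next → 66; now {70}
dispatch next → 70; now {}
insert 81 → {81}
insert 64 → {64, 81}
insert 69 → {64, 69, 81}
dispatch next → 64; now {69, 81}
insert 75 → {69, 75, 81}
insert 82 → {69, 75, 81, 82}
dispatch next → 69; now {75, 81, 82}
insert 72 → {72, 75, 81, 82}
insert 83 → {72, 75, 81, 82, 83}
insert 63 → {63, 72, 75, 81, 82, 83}
insert 67 → {63, 67, 72, 75, 81, 82, 83}
insert 68 → {63, 67, 68, 72, 75, 81, 82, 83}
insert 80 → {63, 67, 68, 72, 75, 80, 81, 82, 83}
insert 71 → {63, 67, 68, 71, 72, 75, 80, 81, 82, 83}
insert 79 → {63, 67, 68, 71, 72, 75, 79, 80, 81, 82, 83}
insert 65 → {63, 65, 67, 68, 71, 72, 75, 79, 80, 81, 82, 83}
insert 76 → {63, 65, 67, 68, 71, 72, 75, 76, 79, 80, 81, 82, 83}
dispatch next → 63; now {65, 67, 68, 71, 72, 75, 76, 79, 80, 81, 82, 83}
insert 74 → {65, 67, 68, 71, 72, 74, 75, 76, 79, 80, 81, 82, 83}
insert 77 → {65, 67, 68, 71, 72, 74, 75, 76, 77, 79, 80, 81, 82, 83}
insert 62 → {62, 65, 67, 68, 71, 72, 74, 75, 76, 77, 79, 80, 81, 82, 83}
dispatch next → 62; now {65, 67, 68, 71, 72, 74, 75, 76, 77, 79, 80, 81, 82, 83}

[61, 73, 66, 70, 64, 69, 63, 62]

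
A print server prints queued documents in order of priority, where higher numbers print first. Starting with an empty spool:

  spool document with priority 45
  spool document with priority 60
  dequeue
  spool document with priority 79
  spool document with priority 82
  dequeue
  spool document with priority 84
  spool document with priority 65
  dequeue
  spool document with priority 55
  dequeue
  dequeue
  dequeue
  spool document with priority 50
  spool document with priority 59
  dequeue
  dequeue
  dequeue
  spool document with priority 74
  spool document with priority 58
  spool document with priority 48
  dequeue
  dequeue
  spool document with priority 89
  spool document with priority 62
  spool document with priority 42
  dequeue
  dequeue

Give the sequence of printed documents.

60 → 82 → 84 → 79 → 65 → 55 → 59 → 50 → 45 → 74 → 58 → 89 → 62

insert 45 → {45}
insert 60 → {60, 45}
dequeue → 60; now {45}
insert 79 → {79, 45}
insert 82 → {82, 79, 45}
dequeue → 82; now {79, 45}
insert 84 → {84, 79, 45}
insert 65 → {84, 79, 65, 45}
dequeue → 84; now {79, 65, 45}
insert 55 → {79, 65, 55, 45}
dequeue → 79; now {65, 55, 45}
dequeue → 65; now {55, 45}
dequeue → 55; now {45}
insert 50 → {50, 45}
insert 59 → {59, 50, 45}
dequeue → 59; now {50, 45}
dequeue → 50; now {45}
dequeue → 45; now {}
insert 74 → {74}
insert 58 → {74, 58}
insert 48 → {74, 58, 48}
dequeue → 74; now {58, 48}
dequeue → 58; now {48}
insert 89 → {89, 48}
insert 62 → {89, 62, 48}
insert 42 → {89, 62, 48, 42}
dequeue → 89; now {62, 48, 42}
dequeue → 62; now {48, 42}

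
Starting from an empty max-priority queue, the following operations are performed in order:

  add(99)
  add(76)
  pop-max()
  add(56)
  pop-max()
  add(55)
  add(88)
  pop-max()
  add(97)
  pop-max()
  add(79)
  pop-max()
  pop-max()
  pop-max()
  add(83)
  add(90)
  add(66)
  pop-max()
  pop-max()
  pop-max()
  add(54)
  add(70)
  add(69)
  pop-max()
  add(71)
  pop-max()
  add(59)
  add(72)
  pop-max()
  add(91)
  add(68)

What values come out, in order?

insert 99 → {99}
insert 76 → {99, 76}
pop-max → 99; now {76}
insert 56 → {76, 56}
pop-max → 76; now {56}
insert 55 → {56, 55}
insert 88 → {88, 56, 55}
pop-max → 88; now {56, 55}
insert 97 → {97, 56, 55}
pop-max → 97; now {56, 55}
insert 79 → {79, 56, 55}
pop-max → 79; now {56, 55}
pop-max → 56; now {55}
pop-max → 55; now {}
insert 83 → {83}
insert 90 → {90, 83}
insert 66 → {90, 83, 66}
pop-max → 90; now {83, 66}
pop-max → 83; now {66}
pop-max → 66; now {}
insert 54 → {54}
insert 70 → {70, 54}
insert 69 → {70, 69, 54}
pop-max → 70; now {69, 54}
insert 71 → {71, 69, 54}
pop-max → 71; now {69, 54}
insert 59 → {69, 59, 54}
insert 72 → {72, 69, 59, 54}
pop-max → 72; now {69, 59, 54}
insert 91 → {91, 69, 59, 54}
insert 68 → {91, 69, 68, 59, 54}

99 → 76 → 88 → 97 → 79 → 56 → 55 → 90 → 83 → 66 → 70 → 71 → 72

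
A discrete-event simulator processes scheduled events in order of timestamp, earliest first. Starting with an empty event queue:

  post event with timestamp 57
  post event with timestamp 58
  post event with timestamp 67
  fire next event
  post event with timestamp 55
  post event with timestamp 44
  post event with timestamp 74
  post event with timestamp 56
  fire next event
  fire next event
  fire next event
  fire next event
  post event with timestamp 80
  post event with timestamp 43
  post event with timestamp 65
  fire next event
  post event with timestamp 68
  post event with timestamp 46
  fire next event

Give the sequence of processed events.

[57, 44, 55, 56, 58, 43, 46]

insert 57 → {57}
insert 58 → {57, 58}
insert 67 → {57, 58, 67}
fire next event → 57; now {58, 67}
insert 55 → {55, 58, 67}
insert 44 → {44, 55, 58, 67}
insert 74 → {44, 55, 58, 67, 74}
insert 56 → {44, 55, 56, 58, 67, 74}
fire next event → 44; now {55, 56, 58, 67, 74}
fire next event → 55; now {56, 58, 67, 74}
fire next event → 56; now {58, 67, 74}
fire next event → 58; now {67, 74}
insert 80 → {67, 74, 80}
insert 43 → {43, 67, 74, 80}
insert 65 → {43, 65, 67, 74, 80}
fire next event → 43; now {65, 67, 74, 80}
insert 68 → {65, 67, 68, 74, 80}
insert 46 → {46, 65, 67, 68, 74, 80}
fire next event → 46; now {65, 67, 68, 74, 80}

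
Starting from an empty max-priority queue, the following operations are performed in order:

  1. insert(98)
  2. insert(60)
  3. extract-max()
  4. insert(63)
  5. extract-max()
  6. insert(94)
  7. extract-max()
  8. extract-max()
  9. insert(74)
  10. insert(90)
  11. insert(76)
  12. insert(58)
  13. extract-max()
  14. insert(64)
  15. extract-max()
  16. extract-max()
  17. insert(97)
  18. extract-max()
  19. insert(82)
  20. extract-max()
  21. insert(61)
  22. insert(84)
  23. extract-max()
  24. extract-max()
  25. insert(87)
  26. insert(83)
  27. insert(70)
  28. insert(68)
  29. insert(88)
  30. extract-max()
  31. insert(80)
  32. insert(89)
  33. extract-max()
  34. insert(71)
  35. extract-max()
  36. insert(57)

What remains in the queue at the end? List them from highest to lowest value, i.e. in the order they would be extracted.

[83, 80, 71, 70, 68, 61, 58, 57]

insert 98 → {98}
insert 60 → {98, 60}
extract-max → 98; now {60}
insert 63 → {63, 60}
extract-max → 63; now {60}
insert 94 → {94, 60}
extract-max → 94; now {60}
extract-max → 60; now {}
insert 74 → {74}
insert 90 → {90, 74}
insert 76 → {90, 76, 74}
insert 58 → {90, 76, 74, 58}
extract-max → 90; now {76, 74, 58}
insert 64 → {76, 74, 64, 58}
extract-max → 76; now {74, 64, 58}
extract-max → 74; now {64, 58}
insert 97 → {97, 64, 58}
extract-max → 97; now {64, 58}
insert 82 → {82, 64, 58}
extract-max → 82; now {64, 58}
insert 61 → {64, 61, 58}
insert 84 → {84, 64, 61, 58}
extract-max → 84; now {64, 61, 58}
extract-max → 64; now {61, 58}
insert 87 → {87, 61, 58}
insert 83 → {87, 83, 61, 58}
insert 70 → {87, 83, 70, 61, 58}
insert 68 → {87, 83, 70, 68, 61, 58}
insert 88 → {88, 87, 83, 70, 68, 61, 58}
extract-max → 88; now {87, 83, 70, 68, 61, 58}
insert 80 → {87, 83, 80, 70, 68, 61, 58}
insert 89 → {89, 87, 83, 80, 70, 68, 61, 58}
extract-max → 89; now {87, 83, 80, 70, 68, 61, 58}
insert 71 → {87, 83, 80, 71, 70, 68, 61, 58}
extract-max → 87; now {83, 80, 71, 70, 68, 61, 58}
insert 57 → {83, 80, 71, 70, 68, 61, 58, 57}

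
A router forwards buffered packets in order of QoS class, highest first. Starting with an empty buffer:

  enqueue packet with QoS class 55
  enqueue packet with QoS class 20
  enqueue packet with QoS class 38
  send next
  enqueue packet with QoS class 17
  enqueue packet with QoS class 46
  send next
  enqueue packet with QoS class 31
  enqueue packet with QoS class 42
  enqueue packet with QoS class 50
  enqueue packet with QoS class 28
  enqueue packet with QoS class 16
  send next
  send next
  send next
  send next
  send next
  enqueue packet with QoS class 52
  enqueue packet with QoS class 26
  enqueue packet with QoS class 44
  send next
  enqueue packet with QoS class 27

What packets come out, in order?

55 → 46 → 50 → 42 → 38 → 31 → 28 → 52

insert 55 → {55}
insert 20 → {55, 20}
insert 38 → {55, 38, 20}
send next → 55; now {38, 20}
insert 17 → {38, 20, 17}
insert 46 → {46, 38, 20, 17}
send next → 46; now {38, 20, 17}
insert 31 → {38, 31, 20, 17}
insert 42 → {42, 38, 31, 20, 17}
insert 50 → {50, 42, 38, 31, 20, 17}
insert 28 → {50, 42, 38, 31, 28, 20, 17}
insert 16 → {50, 42, 38, 31, 28, 20, 17, 16}
send next → 50; now {42, 38, 31, 28, 20, 17, 16}
send next → 42; now {38, 31, 28, 20, 17, 16}
send next → 38; now {31, 28, 20, 17, 16}
send next → 31; now {28, 20, 17, 16}
send next → 28; now {20, 17, 16}
insert 52 → {52, 20, 17, 16}
insert 26 → {52, 26, 20, 17, 16}
insert 44 → {52, 44, 26, 20, 17, 16}
send next → 52; now {44, 26, 20, 17, 16}
insert 27 → {44, 27, 26, 20, 17, 16}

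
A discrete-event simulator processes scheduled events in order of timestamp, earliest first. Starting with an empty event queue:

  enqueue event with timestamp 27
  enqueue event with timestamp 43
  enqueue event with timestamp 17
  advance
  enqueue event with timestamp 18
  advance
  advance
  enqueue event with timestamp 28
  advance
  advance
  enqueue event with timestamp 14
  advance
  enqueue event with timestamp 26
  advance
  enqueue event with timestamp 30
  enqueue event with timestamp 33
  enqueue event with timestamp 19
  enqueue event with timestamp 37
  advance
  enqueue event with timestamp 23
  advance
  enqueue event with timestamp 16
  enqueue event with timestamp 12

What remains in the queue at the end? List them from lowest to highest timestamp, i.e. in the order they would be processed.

insert 27 → {27}
insert 43 → {27, 43}
insert 17 → {17, 27, 43}
advance → 17; now {27, 43}
insert 18 → {18, 27, 43}
advance → 18; now {27, 43}
advance → 27; now {43}
insert 28 → {28, 43}
advance → 28; now {43}
advance → 43; now {}
insert 14 → {14}
advance → 14; now {}
insert 26 → {26}
advance → 26; now {}
insert 30 → {30}
insert 33 → {30, 33}
insert 19 → {19, 30, 33}
insert 37 → {19, 30, 33, 37}
advance → 19; now {30, 33, 37}
insert 23 → {23, 30, 33, 37}
advance → 23; now {30, 33, 37}
insert 16 → {16, 30, 33, 37}
insert 12 → {12, 16, 30, 33, 37}

12 → 16 → 30 → 33 → 37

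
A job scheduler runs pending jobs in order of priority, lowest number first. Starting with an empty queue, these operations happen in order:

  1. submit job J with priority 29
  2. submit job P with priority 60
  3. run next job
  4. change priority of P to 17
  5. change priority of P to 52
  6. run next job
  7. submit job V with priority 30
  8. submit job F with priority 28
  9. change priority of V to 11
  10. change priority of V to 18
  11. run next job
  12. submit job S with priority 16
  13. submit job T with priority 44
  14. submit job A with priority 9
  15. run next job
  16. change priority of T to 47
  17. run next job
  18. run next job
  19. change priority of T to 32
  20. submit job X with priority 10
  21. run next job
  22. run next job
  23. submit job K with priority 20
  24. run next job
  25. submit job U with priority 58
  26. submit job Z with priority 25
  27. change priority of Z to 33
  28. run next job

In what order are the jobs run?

J, P, V, A, S, F, X, T, K, Z

add J (priority 29) → {J:29}
add P (priority 60) → {J:29, P:60}
run next job → J; now {P:60}
update P to priority 17 → {P:17}
update P to priority 52 → {P:52}
run next job → P; now {}
add V (priority 30) → {V:30}
add F (priority 28) → {F:28, V:30}
update V to priority 11 → {V:11, F:28}
update V to priority 18 → {V:18, F:28}
run next job → V; now {F:28}
add S (priority 16) → {S:16, F:28}
add T (priority 44) → {S:16, F:28, T:44}
add A (priority 9) → {A:9, S:16, F:28, T:44}
run next job → A; now {S:16, F:28, T:44}
update T to priority 47 → {S:16, F:28, T:47}
run next job → S; now {F:28, T:47}
run next job → F; now {T:47}
update T to priority 32 → {T:32}
add X (priority 10) → {X:10, T:32}
run next job → X; now {T:32}
run next job → T; now {}
add K (priority 20) → {K:20}
run next job → K; now {}
add U (priority 58) → {U:58}
add Z (priority 25) → {Z:25, U:58}
update Z to priority 33 → {Z:33, U:58}
run next job → Z; now {U:58}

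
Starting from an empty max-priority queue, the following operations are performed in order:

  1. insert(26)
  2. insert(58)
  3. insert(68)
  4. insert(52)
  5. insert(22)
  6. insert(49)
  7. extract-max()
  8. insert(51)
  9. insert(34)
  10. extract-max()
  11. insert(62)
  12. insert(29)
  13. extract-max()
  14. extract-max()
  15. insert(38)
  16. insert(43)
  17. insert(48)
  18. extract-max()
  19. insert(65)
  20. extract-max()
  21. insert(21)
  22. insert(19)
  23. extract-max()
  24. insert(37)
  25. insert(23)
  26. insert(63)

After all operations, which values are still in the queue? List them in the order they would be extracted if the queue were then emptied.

insert 26 → {26}
insert 58 → {58, 26}
insert 68 → {68, 58, 26}
insert 52 → {68, 58, 52, 26}
insert 22 → {68, 58, 52, 26, 22}
insert 49 → {68, 58, 52, 49, 26, 22}
extract-max → 68; now {58, 52, 49, 26, 22}
insert 51 → {58, 52, 51, 49, 26, 22}
insert 34 → {58, 52, 51, 49, 34, 26, 22}
extract-max → 58; now {52, 51, 49, 34, 26, 22}
insert 62 → {62, 52, 51, 49, 34, 26, 22}
insert 29 → {62, 52, 51, 49, 34, 29, 26, 22}
extract-max → 62; now {52, 51, 49, 34, 29, 26, 22}
extract-max → 52; now {51, 49, 34, 29, 26, 22}
insert 38 → {51, 49, 38, 34, 29, 26, 22}
insert 43 → {51, 49, 43, 38, 34, 29, 26, 22}
insert 48 → {51, 49, 48, 43, 38, 34, 29, 26, 22}
extract-max → 51; now {49, 48, 43, 38, 34, 29, 26, 22}
insert 65 → {65, 49, 48, 43, 38, 34, 29, 26, 22}
extract-max → 65; now {49, 48, 43, 38, 34, 29, 26, 22}
insert 21 → {49, 48, 43, 38, 34, 29, 26, 22, 21}
insert 19 → {49, 48, 43, 38, 34, 29, 26, 22, 21, 19}
extract-max → 49; now {48, 43, 38, 34, 29, 26, 22, 21, 19}
insert 37 → {48, 43, 38, 37, 34, 29, 26, 22, 21, 19}
insert 23 → {48, 43, 38, 37, 34, 29, 26, 23, 22, 21, 19}
insert 63 → {63, 48, 43, 38, 37, 34, 29, 26, 23, 22, 21, 19}

63 → 48 → 43 → 38 → 37 → 34 → 29 → 26 → 23 → 22 → 21 → 19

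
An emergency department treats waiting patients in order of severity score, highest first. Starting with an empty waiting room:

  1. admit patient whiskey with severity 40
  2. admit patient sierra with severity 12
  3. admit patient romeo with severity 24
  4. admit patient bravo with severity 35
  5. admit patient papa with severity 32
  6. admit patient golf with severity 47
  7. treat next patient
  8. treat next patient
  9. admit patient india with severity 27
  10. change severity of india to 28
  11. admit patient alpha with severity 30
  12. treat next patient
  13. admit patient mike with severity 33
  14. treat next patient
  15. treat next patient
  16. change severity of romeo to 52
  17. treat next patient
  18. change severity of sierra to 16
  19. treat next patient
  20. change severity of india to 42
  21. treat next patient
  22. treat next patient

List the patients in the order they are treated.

add whiskey (severity 40) → {whiskey:40}
add sierra (severity 12) → {whiskey:40, sierra:12}
add romeo (severity 24) → {whiskey:40, romeo:24, sierra:12}
add bravo (severity 35) → {whiskey:40, bravo:35, romeo:24, sierra:12}
add papa (severity 32) → {whiskey:40, bravo:35, papa:32, romeo:24, sierra:12}
add golf (severity 47) → {golf:47, whiskey:40, bravo:35, papa:32, romeo:24, sierra:12}
treat next patient → golf; now {whiskey:40, bravo:35, papa:32, romeo:24, sierra:12}
treat next patient → whiskey; now {bravo:35, papa:32, romeo:24, sierra:12}
add india (severity 27) → {bravo:35, papa:32, india:27, romeo:24, sierra:12}
update india to severity 28 → {bravo:35, papa:32, india:28, romeo:24, sierra:12}
add alpha (severity 30) → {bravo:35, papa:32, alpha:30, india:28, romeo:24, sierra:12}
treat next patient → bravo; now {papa:32, alpha:30, india:28, romeo:24, sierra:12}
add mike (severity 33) → {mike:33, papa:32, alpha:30, india:28, romeo:24, sierra:12}
treat next patient → mike; now {papa:32, alpha:30, india:28, romeo:24, sierra:12}
treat next patient → papa; now {alpha:30, india:28, romeo:24, sierra:12}
update romeo to severity 52 → {romeo:52, alpha:30, india:28, sierra:12}
treat next patient → romeo; now {alpha:30, india:28, sierra:12}
update sierra to severity 16 → {alpha:30, india:28, sierra:16}
treat next patient → alpha; now {india:28, sierra:16}
update india to severity 42 → {india:42, sierra:16}
treat next patient → india; now {sierra:16}
treat next patient → sierra; now {}

golf → whiskey → bravo → mike → papa → romeo → alpha → india → sierra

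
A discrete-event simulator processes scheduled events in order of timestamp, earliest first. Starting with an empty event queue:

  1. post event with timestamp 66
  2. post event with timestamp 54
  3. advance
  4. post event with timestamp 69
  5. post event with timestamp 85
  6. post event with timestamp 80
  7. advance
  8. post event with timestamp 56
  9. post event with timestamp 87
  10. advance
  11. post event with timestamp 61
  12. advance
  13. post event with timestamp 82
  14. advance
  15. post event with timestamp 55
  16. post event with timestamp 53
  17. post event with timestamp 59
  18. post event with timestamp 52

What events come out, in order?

insert 66 → {66}
insert 54 → {54, 66}
advance → 54; now {66}
insert 69 → {66, 69}
insert 85 → {66, 69, 85}
insert 80 → {66, 69, 80, 85}
advance → 66; now {69, 80, 85}
insert 56 → {56, 69, 80, 85}
insert 87 → {56, 69, 80, 85, 87}
advance → 56; now {69, 80, 85, 87}
insert 61 → {61, 69, 80, 85, 87}
advance → 61; now {69, 80, 85, 87}
insert 82 → {69, 80, 82, 85, 87}
advance → 69; now {80, 82, 85, 87}
insert 55 → {55, 80, 82, 85, 87}
insert 53 → {53, 55, 80, 82, 85, 87}
insert 59 → {53, 55, 59, 80, 82, 85, 87}
insert 52 → {52, 53, 55, 59, 80, 82, 85, 87}

[54, 66, 56, 61, 69]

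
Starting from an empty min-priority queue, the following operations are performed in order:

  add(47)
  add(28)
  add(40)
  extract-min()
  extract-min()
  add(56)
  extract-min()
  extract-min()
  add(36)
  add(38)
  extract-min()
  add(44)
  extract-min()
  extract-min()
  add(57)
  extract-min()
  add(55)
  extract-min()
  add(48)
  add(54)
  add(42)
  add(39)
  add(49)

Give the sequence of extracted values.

28 → 40 → 47 → 56 → 36 → 38 → 44 → 57 → 55

insert 47 → {47}
insert 28 → {28, 47}
insert 40 → {28, 40, 47}
extract-min → 28; now {40, 47}
extract-min → 40; now {47}
insert 56 → {47, 56}
extract-min → 47; now {56}
extract-min → 56; now {}
insert 36 → {36}
insert 38 → {36, 38}
extract-min → 36; now {38}
insert 44 → {38, 44}
extract-min → 38; now {44}
extract-min → 44; now {}
insert 57 → {57}
extract-min → 57; now {}
insert 55 → {55}
extract-min → 55; now {}
insert 48 → {48}
insert 54 → {48, 54}
insert 42 → {42, 48, 54}
insert 39 → {39, 42, 48, 54}
insert 49 → {39, 42, 48, 49, 54}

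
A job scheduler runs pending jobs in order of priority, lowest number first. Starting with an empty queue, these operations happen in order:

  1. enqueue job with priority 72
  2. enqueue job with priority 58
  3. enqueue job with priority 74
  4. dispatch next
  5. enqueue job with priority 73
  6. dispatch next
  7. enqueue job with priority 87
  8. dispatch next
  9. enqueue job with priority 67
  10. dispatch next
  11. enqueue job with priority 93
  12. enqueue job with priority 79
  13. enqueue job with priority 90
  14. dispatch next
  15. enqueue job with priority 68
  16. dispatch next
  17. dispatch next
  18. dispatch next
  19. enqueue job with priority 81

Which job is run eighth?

87

insert 72 → {72}
insert 58 → {58, 72}
insert 74 → {58, 72, 74}
dispatch next → 58; now {72, 74}
insert 73 → {72, 73, 74}
dispatch next → 72; now {73, 74}
insert 87 → {73, 74, 87}
dispatch next → 73; now {74, 87}
insert 67 → {67, 74, 87}
dispatch next → 67; now {74, 87}
insert 93 → {74, 87, 93}
insert 79 → {74, 79, 87, 93}
insert 90 → {74, 79, 87, 90, 93}
dispatch next → 74; now {79, 87, 90, 93}
insert 68 → {68, 79, 87, 90, 93}
dispatch next → 68; now {79, 87, 90, 93}
dispatch next → 79; now {87, 90, 93}
dispatch next → 87; now {90, 93}
insert 81 → {81, 90, 93}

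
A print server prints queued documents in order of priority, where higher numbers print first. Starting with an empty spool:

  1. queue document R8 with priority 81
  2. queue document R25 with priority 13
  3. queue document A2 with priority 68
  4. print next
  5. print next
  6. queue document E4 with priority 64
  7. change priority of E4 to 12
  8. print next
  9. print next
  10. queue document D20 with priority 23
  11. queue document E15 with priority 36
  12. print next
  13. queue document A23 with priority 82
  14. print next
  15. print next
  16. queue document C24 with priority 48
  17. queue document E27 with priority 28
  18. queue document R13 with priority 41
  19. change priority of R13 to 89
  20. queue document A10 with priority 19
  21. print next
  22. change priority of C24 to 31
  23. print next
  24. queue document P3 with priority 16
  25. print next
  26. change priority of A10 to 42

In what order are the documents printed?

R8 → A2 → R25 → E4 → E15 → A23 → D20 → R13 → C24 → E27

add R8 (priority 81) → {R8:81}
add R25 (priority 13) → {R8:81, R25:13}
add A2 (priority 68) → {R8:81, A2:68, R25:13}
print next → R8; now {A2:68, R25:13}
print next → A2; now {R25:13}
add E4 (priority 64) → {E4:64, R25:13}
update E4 to priority 12 → {R25:13, E4:12}
print next → R25; now {E4:12}
print next → E4; now {}
add D20 (priority 23) → {D20:23}
add E15 (priority 36) → {E15:36, D20:23}
print next → E15; now {D20:23}
add A23 (priority 82) → {A23:82, D20:23}
print next → A23; now {D20:23}
print next → D20; now {}
add C24 (priority 48) → {C24:48}
add E27 (priority 28) → {C24:48, E27:28}
add R13 (priority 41) → {C24:48, R13:41, E27:28}
update R13 to priority 89 → {R13:89, C24:48, E27:28}
add A10 (priority 19) → {R13:89, C24:48, E27:28, A10:19}
print next → R13; now {C24:48, E27:28, A10:19}
update C24 to priority 31 → {C24:31, E27:28, A10:19}
print next → C24; now {E27:28, A10:19}
add P3 (priority 16) → {E27:28, A10:19, P3:16}
print next → E27; now {A10:19, P3:16}
update A10 to priority 42 → {A10:42, P3:16}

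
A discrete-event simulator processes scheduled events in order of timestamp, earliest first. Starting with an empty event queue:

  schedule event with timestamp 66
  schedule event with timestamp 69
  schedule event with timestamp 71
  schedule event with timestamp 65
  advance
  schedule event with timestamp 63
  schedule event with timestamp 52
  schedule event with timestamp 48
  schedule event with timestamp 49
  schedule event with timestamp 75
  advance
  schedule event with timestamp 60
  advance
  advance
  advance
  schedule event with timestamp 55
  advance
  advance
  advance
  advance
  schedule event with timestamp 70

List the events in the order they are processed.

65 → 48 → 49 → 52 → 60 → 55 → 63 → 66 → 69

insert 66 → {66}
insert 69 → {66, 69}
insert 71 → {66, 69, 71}
insert 65 → {65, 66, 69, 71}
advance → 65; now {66, 69, 71}
insert 63 → {63, 66, 69, 71}
insert 52 → {52, 63, 66, 69, 71}
insert 48 → {48, 52, 63, 66, 69, 71}
insert 49 → {48, 49, 52, 63, 66, 69, 71}
insert 75 → {48, 49, 52, 63, 66, 69, 71, 75}
advance → 48; now {49, 52, 63, 66, 69, 71, 75}
insert 60 → {49, 52, 60, 63, 66, 69, 71, 75}
advance → 49; now {52, 60, 63, 66, 69, 71, 75}
advance → 52; now {60, 63, 66, 69, 71, 75}
advance → 60; now {63, 66, 69, 71, 75}
insert 55 → {55, 63, 66, 69, 71, 75}
advance → 55; now {63, 66, 69, 71, 75}
advance → 63; now {66, 69, 71, 75}
advance → 66; now {69, 71, 75}
advance → 69; now {71, 75}
insert 70 → {70, 71, 75}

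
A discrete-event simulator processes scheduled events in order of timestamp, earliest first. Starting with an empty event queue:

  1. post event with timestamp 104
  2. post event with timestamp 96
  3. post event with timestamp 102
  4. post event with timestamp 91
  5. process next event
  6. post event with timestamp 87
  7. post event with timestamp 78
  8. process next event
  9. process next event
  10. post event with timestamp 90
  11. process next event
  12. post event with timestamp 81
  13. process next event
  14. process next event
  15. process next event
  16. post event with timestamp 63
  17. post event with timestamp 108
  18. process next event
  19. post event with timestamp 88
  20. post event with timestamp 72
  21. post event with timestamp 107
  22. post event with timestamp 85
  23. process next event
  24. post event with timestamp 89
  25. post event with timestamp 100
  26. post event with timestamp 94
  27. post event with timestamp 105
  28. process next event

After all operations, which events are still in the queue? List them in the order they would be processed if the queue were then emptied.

insert 104 → {104}
insert 96 → {96, 104}
insert 102 → {96, 102, 104}
insert 91 → {91, 96, 102, 104}
process next event → 91; now {96, 102, 104}
insert 87 → {87, 96, 102, 104}
insert 78 → {78, 87, 96, 102, 104}
process next event → 78; now {87, 96, 102, 104}
process next event → 87; now {96, 102, 104}
insert 90 → {90, 96, 102, 104}
process next event → 90; now {96, 102, 104}
insert 81 → {81, 96, 102, 104}
process next event → 81; now {96, 102, 104}
process next event → 96; now {102, 104}
process next event → 102; now {104}
insert 63 → {63, 104}
insert 108 → {63, 104, 108}
process next event → 63; now {104, 108}
insert 88 → {88, 104, 108}
insert 72 → {72, 88, 104, 108}
insert 107 → {72, 88, 104, 107, 108}
insert 85 → {72, 85, 88, 104, 107, 108}
process next event → 72; now {85, 88, 104, 107, 108}
insert 89 → {85, 88, 89, 104, 107, 108}
insert 100 → {85, 88, 89, 100, 104, 107, 108}
insert 94 → {85, 88, 89, 94, 100, 104, 107, 108}
insert 105 → {85, 88, 89, 94, 100, 104, 105, 107, 108}
process next event → 85; now {88, 89, 94, 100, 104, 105, 107, 108}

88, 89, 94, 100, 104, 105, 107, 108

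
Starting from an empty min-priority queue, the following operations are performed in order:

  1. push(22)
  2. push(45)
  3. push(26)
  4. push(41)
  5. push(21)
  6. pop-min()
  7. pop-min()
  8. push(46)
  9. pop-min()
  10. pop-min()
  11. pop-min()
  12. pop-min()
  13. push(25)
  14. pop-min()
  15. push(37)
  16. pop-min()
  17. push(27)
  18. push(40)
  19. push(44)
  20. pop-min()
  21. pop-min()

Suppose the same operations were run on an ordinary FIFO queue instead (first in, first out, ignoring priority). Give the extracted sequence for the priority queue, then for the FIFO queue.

insert 22 → {22}
insert 45 → {22, 45}
insert 26 → {22, 26, 45}
insert 41 → {22, 26, 41, 45}
insert 21 → {21, 22, 26, 41, 45}
pop-min → 21; now {22, 26, 41, 45}
pop-min → 22; now {26, 41, 45}
insert 46 → {26, 41, 45, 46}
pop-min → 26; now {41, 45, 46}
pop-min → 41; now {45, 46}
pop-min → 45; now {46}
pop-min → 46; now {}
insert 25 → {25}
pop-min → 25; now {}
insert 37 → {37}
pop-min → 37; now {}
insert 27 → {27}
insert 40 → {27, 40}
insert 44 → {27, 40, 44}
pop-min → 27; now {40, 44}
pop-min → 40; now {44}

priority queue: [21, 22, 26, 41, 45, 46, 25, 37, 27, 40]; FIFO queue: 22 → 45 → 26 → 41 → 21 → 46 → 25 → 37 → 27 → 40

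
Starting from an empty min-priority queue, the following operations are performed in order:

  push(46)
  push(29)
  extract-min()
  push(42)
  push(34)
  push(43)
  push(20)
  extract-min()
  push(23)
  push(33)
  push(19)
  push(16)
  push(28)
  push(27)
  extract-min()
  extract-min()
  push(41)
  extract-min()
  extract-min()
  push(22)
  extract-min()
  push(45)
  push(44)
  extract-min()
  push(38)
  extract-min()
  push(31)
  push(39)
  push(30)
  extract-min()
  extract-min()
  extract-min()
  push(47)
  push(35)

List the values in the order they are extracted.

insert 46 → {46}
insert 29 → {29, 46}
extract-min → 29; now {46}
insert 42 → {42, 46}
insert 34 → {34, 42, 46}
insert 43 → {34, 42, 43, 46}
insert 20 → {20, 34, 42, 43, 46}
extract-min → 20; now {34, 42, 43, 46}
insert 23 → {23, 34, 42, 43, 46}
insert 33 → {23, 33, 34, 42, 43, 46}
insert 19 → {19, 23, 33, 34, 42, 43, 46}
insert 16 → {16, 19, 23, 33, 34, 42, 43, 46}
insert 28 → {16, 19, 23, 28, 33, 34, 42, 43, 46}
insert 27 → {16, 19, 23, 27, 28, 33, 34, 42, 43, 46}
extract-min → 16; now {19, 23, 27, 28, 33, 34, 42, 43, 46}
extract-min → 19; now {23, 27, 28, 33, 34, 42, 43, 46}
insert 41 → {23, 27, 28, 33, 34, 41, 42, 43, 46}
extract-min → 23; now {27, 28, 33, 34, 41, 42, 43, 46}
extract-min → 27; now {28, 33, 34, 41, 42, 43, 46}
insert 22 → {22, 28, 33, 34, 41, 42, 43, 46}
extract-min → 22; now {28, 33, 34, 41, 42, 43, 46}
insert 45 → {28, 33, 34, 41, 42, 43, 45, 46}
insert 44 → {28, 33, 34, 41, 42, 43, 44, 45, 46}
extract-min → 28; now {33, 34, 41, 42, 43, 44, 45, 46}
insert 38 → {33, 34, 38, 41, 42, 43, 44, 45, 46}
extract-min → 33; now {34, 38, 41, 42, 43, 44, 45, 46}
insert 31 → {31, 34, 38, 41, 42, 43, 44, 45, 46}
insert 39 → {31, 34, 38, 39, 41, 42, 43, 44, 45, 46}
insert 30 → {30, 31, 34, 38, 39, 41, 42, 43, 44, 45, 46}
extract-min → 30; now {31, 34, 38, 39, 41, 42, 43, 44, 45, 46}
extract-min → 31; now {34, 38, 39, 41, 42, 43, 44, 45, 46}
extract-min → 34; now {38, 39, 41, 42, 43, 44, 45, 46}
insert 47 → {38, 39, 41, 42, 43, 44, 45, 46, 47}
insert 35 → {35, 38, 39, 41, 42, 43, 44, 45, 46, 47}

29 → 20 → 16 → 19 → 23 → 27 → 22 → 28 → 33 → 30 → 31 → 34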